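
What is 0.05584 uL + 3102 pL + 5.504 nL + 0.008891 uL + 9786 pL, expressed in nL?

83.123 nL

In nL:
  0.05584 uL = 0.05584 × 10³ nL = 55.84
  3102 pL = 3102 × 10⁻³ nL = 3.102
  5.504 nL → 5.504
  0.008891 uL = 0.008891 × 10³ nL = 8.891
  9786 pL = 9786 × 10⁻³ nL = 9.786
Sum: 55.84 + 3.102 + 5.504 + 8.891 + 9.786 = 83.123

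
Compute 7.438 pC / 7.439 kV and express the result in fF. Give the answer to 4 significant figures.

(7.438 × 10^-12) / (7.439 × 10^3) = 0.999866 × 10^-15 F

0.9999 fF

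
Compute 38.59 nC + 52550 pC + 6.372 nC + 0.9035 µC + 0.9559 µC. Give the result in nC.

1956.912 nC

In nC:
  38.59 nC → 38.59
  52550 pC = 52550 × 10⁻³ nC = 52.55
  6.372 nC → 6.372
  0.9035 µC = 0.9035 × 10³ nC = 903.5
  0.9559 µC = 0.9559 × 10³ nC = 955.9
Sum: 38.59 + 52.55 + 6.372 + 903.5 + 955.9 = 1956.912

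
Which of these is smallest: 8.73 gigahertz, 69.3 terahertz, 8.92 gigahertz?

8.73 gigahertz = 8730000000 hertz
69.3 terahertz = 69300000000000 hertz
8.92 gigahertz = 8920000000 hertz

8.73 gigahertz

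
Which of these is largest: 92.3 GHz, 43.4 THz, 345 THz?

92.3 GHz = 92300000000 Hz
43.4 THz = 43400000000000 Hz
345 THz = 345000000000000 Hz

345 THz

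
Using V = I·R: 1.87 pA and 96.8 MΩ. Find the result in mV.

0.181016 mV

1.87e-12 × 96.8e6 = 181.016e-6 V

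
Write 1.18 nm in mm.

nano = 10^-9, milli = 10^-3; factor is 10^-6.
1.18 × 10^-6 = 0.00000118

0.00000118 mm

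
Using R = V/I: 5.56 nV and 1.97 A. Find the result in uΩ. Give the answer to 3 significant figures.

0.00282 uΩ

(5.56e-9) / (1.97) = 2.8223e-9 Ω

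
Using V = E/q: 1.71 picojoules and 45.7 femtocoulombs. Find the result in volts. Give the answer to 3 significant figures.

37.4 volts

(1.71e-12) / (45.7e-15) = 0.037418e3 V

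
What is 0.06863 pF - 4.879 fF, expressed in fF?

63.751 fF

In fF:
  0.06863 pF = 0.06863 × 10^3 fF = 68.63
  4.879 fF → 4.879
Difference: 68.63 - 4.879 = 63.751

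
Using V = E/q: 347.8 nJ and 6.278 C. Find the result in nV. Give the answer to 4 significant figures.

(347.8 × 10^-9) / (6.278) = 55.3998 × 10^-9 V

55.40 nV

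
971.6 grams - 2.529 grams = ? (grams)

In grams:
  971.6 grams → 971.6
  2.529 grams → 2.529
Difference: 971.6 - 2.529 = 969.071

969.071 grams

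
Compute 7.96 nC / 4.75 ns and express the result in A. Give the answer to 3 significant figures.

(7.96 × 10^-9) / (4.75 × 10^-9) = 1.6758 A

1.68 A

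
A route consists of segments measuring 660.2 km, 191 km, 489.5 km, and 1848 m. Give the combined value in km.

1342.548 km

In km:
  660.2 km → 660.2
  191 km → 191
  489.5 km → 489.5
  1848 m = 1848 × 10⁻³ km = 1.848
Sum: 660.2 + 191 + 489.5 + 1.848 = 1342.548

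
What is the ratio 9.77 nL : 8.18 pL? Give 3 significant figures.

(9.77 × 10⁻⁹) / (8.18 × 10⁻¹²) = 1.194 × 10³

1190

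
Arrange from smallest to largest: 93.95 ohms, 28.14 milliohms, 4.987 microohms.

4.987 microohms < 28.14 milliohms < 93.95 ohms

93.95 ohms = 93.95 ohms
28.14 milliohms = 0.02814 ohms
4.987 microohms = 0.000004987 ohms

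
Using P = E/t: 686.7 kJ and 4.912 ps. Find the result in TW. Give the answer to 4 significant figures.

(686.7e3) / (4.912e-12) = 139.8e15 W

139800 TW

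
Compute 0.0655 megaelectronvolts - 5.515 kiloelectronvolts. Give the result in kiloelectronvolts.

59.985 kiloelectronvolts

In kiloelectronvolts:
  0.0655 megaelectronvolts = 0.0655 × 10³ kiloelectronvolts = 65.5
  5.515 kiloelectronvolts → 5.515
Difference: 65.5 - 5.515 = 59.985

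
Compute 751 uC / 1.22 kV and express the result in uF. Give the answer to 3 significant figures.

(751 × 10⁻⁶) / (1.22 × 10³) = 615.57 × 10⁻⁹ F

0.616 uF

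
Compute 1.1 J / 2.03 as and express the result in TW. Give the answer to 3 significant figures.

(1.1) / (2.03e-18) = 0.54187e18 W

542000 TW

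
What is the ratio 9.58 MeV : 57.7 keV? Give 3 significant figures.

(9.58 × 10^6) / (57.7 × 10^3) = 0.166 × 10^3

166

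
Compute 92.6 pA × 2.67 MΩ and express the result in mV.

92.6e-12 × 2.67e6 = 247.242e-6 V

0.247242 mV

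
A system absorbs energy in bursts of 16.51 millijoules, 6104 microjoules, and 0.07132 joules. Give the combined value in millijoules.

In millijoules:
  16.51 millijoules → 16.51
  6104 microjoules = 6104 × 10⁻³ millijoules = 6.104
  0.07132 joules = 0.07132 × 10³ millijoules = 71.32
Sum: 16.51 + 6.104 + 71.32 = 93.934

93.934 millijoules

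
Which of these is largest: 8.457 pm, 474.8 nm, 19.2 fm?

474.8 nm

8.457 pm = 0.000000000008457 m
474.8 nm = 0.0000004748 m
19.2 fm = 0.0000000000000192 m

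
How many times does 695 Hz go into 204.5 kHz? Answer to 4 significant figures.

294.2

(204.5 × 10^3) / (695) = 0.29424 × 10^3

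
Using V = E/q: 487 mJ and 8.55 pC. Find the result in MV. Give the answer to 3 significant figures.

57000 MV

(487e-3) / (8.55e-12) = 56.959e9 V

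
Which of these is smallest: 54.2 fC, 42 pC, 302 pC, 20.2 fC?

20.2 fC

54.2 fC = 0.0000000000000542 C
42 pC = 0.000000000042 C
302 pC = 0.000000000302 C
20.2 fC = 0.0000000000000202 C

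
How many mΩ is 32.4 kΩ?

kilo = 1e3, milli = 1e-3; factor is 1e6.
32.4 × 1e6 = 32400000

32400000 mΩ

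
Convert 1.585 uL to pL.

micro = 10⁻⁶, pico = 10⁻¹²; factor is 10⁶.
1.585 × 10⁶ = 1585000

1585000 pL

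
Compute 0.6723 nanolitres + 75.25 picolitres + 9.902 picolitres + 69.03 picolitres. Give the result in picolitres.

826.482 picolitres

In picolitres:
  0.6723 nanolitres = 0.6723 × 10^3 picolitres = 672.3
  75.25 picolitres → 75.25
  9.902 picolitres → 9.902
  69.03 picolitres → 69.03
Sum: 672.3 + 75.25 + 9.902 + 69.03 = 826.482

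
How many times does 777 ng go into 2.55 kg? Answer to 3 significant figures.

(2.55 × 10^3) / (777 × 10^-9) = 0.003282 × 10^12

3280000000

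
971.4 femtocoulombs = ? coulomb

0.0000000000009714 coulombs

femto = 10^-15, (no prefix) = 10^0; factor is 10^-15.
971.4 × 10^-15 = 0.0000000000009714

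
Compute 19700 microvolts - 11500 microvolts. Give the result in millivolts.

In millivolts:
  19700 microvolts = 19700 × 10⁻³ millivolts = 19.7
  11500 microvolts = 11500 × 10⁻³ millivolts = 11.5
Difference: 19.7 - 11.5 = 8.2

8.2 millivolts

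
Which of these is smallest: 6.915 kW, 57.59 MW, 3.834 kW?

3.834 kW

6.915 kW = 6915 W
57.59 MW = 57590000 W
3.834 kW = 3834 W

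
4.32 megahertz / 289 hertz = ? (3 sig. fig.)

14900

(4.32 × 10^6) / (289) = 0.01495 × 10^6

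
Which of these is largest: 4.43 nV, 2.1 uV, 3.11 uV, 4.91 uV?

4.43 nV = 0.00000000443 V
2.1 uV = 0.0000021 V
3.11 uV = 0.00000311 V
4.91 uV = 0.00000491 V

4.91 uV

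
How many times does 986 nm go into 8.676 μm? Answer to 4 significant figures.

8.799

(8.676 × 10^-6) / (986 × 10^-9) = 0.0087992 × 10^3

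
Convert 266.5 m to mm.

(no prefix) = 1e0, milli = 1e-3; factor is 1e3.
266.5 × 1e3 = 266500

266500 mm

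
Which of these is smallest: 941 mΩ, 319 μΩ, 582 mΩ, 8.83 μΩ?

941 mΩ = 0.941 Ω
319 μΩ = 0.000319 Ω
582 mΩ = 0.582 Ω
8.83 μΩ = 0.00000883 Ω

8.83 μΩ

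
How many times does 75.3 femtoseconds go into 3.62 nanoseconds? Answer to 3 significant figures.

48100

(3.62 × 10⁻⁹) / (75.3 × 10⁻¹⁵) = 0.04807 × 10⁶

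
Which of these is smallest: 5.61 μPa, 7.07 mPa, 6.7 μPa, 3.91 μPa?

5.61 μPa = 0.00000561 Pa
7.07 mPa = 0.00707 Pa
6.7 μPa = 0.0000067 Pa
3.91 μPa = 0.00000391 Pa

3.91 μPa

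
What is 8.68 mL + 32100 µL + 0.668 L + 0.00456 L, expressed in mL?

713.34 mL

In mL:
  8.68 mL → 8.68
  32100 µL = 32100e-3 mL = 32.1
  0.668 L = 0.668e3 mL = 668
  0.00456 L = 0.00456e3 mL = 4.56
Sum: 8.68 + 32.1 + 668 + 4.56 = 713.34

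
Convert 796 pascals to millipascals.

(no prefix) = 10⁰, milli = 10⁻³; factor is 10³.
796 × 10³ = 796000

796000 millipascals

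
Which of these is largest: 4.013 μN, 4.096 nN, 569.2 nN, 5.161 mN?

4.013 μN = 0.000004013 N
4.096 nN = 0.000000004096 N
569.2 nN = 0.0000005692 N
5.161 mN = 0.005161 N

5.161 mN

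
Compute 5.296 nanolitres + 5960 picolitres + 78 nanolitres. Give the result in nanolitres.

89.256 nanolitres

In nanolitres:
  5.296 nanolitres → 5.296
  5960 picolitres = 5960 × 10⁻³ nanolitres = 5.96
  78 nanolitres → 78
Sum: 5.296 + 5.96 + 78 = 89.256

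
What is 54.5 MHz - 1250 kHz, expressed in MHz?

In MHz:
  54.5 MHz → 54.5
  1250 kHz = 1250e-3 MHz = 1.25
Difference: 54.5 - 1.25 = 53.25

53.25 MHz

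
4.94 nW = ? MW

nano = 10^-9, mega = 10^6; factor is 10^-15.
4.94 × 10^-15 = 0.00000000000000494

0.00000000000000494 MW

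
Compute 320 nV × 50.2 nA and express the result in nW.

0.000016064 nW

320 × 10⁻⁹ × 50.2 × 10⁻⁹ = 16064 × 10⁻¹⁸ W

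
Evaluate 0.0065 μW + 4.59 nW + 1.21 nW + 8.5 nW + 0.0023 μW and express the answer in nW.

In nW:
  0.0065 μW = 0.0065 × 10³ nW = 6.5
  4.59 nW → 4.59
  1.21 nW → 1.21
  8.5 nW → 8.5
  0.0023 μW = 0.0023 × 10³ nW = 2.3
Sum: 6.5 + 4.59 + 1.21 + 8.5 + 2.3 = 23.1

23.1 nW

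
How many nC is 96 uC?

micro = 10⁻⁶, nano = 10⁻⁹; factor is 10³.
96 × 10³ = 96000

96000 nC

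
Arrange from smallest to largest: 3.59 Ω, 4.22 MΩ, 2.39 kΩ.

3.59 Ω < 2.39 kΩ < 4.22 MΩ

3.59 Ω = 3.59 Ω
4.22 MΩ = 4220000 Ω
2.39 kΩ = 2390 Ω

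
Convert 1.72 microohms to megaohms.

micro = 10⁻⁶, mega = 10⁶; factor is 10⁻¹².
1.72 × 10⁻¹² = 0.00000000000172

0.00000000000172 megaohms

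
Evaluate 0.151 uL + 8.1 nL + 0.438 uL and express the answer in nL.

In nL:
  0.151 uL = 0.151e3 nL = 151
  8.1 nL → 8.1
  0.438 uL = 0.438e3 nL = 438
Sum: 151 + 8.1 + 438 = 597.1

597.1 nL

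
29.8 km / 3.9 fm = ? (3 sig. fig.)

7640000000000000000

(29.8e3) / (3.9e-15) = 7.641e18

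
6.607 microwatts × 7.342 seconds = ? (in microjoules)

6.607 × 10⁻⁶ × 7.342 = 48.508594 × 10⁻⁶ J

48.508594 microjoules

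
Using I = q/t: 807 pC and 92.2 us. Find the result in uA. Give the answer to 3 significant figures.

8.75 uA

(807e-12) / (92.2e-6) = 8.7527e-6 A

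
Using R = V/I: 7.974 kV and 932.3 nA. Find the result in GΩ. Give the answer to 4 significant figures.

(7.974 × 10³) / (932.3 × 10⁻⁹) = 0.00855304 × 10¹² Ω

8.553 GΩ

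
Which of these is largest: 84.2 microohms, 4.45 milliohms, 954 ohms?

954 ohms

84.2 microohms = 0.0000842 ohms
4.45 milliohms = 0.00445 ohms
954 ohms = 954 ohms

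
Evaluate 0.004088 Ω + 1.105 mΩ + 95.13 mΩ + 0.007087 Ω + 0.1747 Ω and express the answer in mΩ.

In mΩ:
  0.004088 Ω = 0.004088 × 10³ mΩ = 4.088
  1.105 mΩ → 1.105
  95.13 mΩ → 95.13
  0.007087 Ω = 0.007087 × 10³ mΩ = 7.087
  0.1747 Ω = 0.1747 × 10³ mΩ = 174.7
Sum: 4.088 + 1.105 + 95.13 + 7.087 + 174.7 = 282.11

282.11 mΩ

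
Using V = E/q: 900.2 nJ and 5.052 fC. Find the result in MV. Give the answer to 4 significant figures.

178.2 MV

(900.2 × 10⁻⁹) / (5.052 × 10⁻¹⁵) = 178.187 × 10⁶ V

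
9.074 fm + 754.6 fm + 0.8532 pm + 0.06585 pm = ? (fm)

1682.724 fm

In fm:
  9.074 fm → 9.074
  754.6 fm → 754.6
  0.8532 pm = 0.8532 × 10³ fm = 853.2
  0.06585 pm = 0.06585 × 10³ fm = 65.85
Sum: 9.074 + 754.6 + 853.2 + 65.85 = 1682.724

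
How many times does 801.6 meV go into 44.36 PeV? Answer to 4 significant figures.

55340000000000000

(44.36 × 10^15) / (801.6 × 10^-3) = 0.055339 × 10^18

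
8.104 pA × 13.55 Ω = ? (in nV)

8.104 × 10^-12 × 13.55 = 109.8092 × 10^-12 V

0.1098092 nV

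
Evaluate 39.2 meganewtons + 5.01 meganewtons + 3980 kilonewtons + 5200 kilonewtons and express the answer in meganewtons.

In meganewtons:
  39.2 meganewtons → 39.2
  5.01 meganewtons → 5.01
  3980 kilonewtons = 3980e-3 meganewtons = 3.98
  5200 kilonewtons = 5200e-3 meganewtons = 5.2
Sum: 39.2 + 5.01 + 3.98 + 5.2 = 53.39

53.39 meganewtons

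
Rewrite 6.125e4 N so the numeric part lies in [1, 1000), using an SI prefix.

61.25 kN

= 61.25e3 N; 1e3 is kilo.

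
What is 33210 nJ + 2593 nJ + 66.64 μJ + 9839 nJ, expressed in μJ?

112.282 μJ

In μJ:
  33210 nJ = 33210e-3 μJ = 33.21
  2593 nJ = 2593e-3 μJ = 2.593
  66.64 μJ → 66.64
  9839 nJ = 9839e-3 μJ = 9.839
Sum: 33.21 + 2.593 + 66.64 + 9.839 = 112.282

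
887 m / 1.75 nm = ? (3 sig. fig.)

507000000000

(887) / (1.75 × 10^-9) = 506.9 × 10^9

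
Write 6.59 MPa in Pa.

6590000 Pa

mega = 10^6, (no prefix) = 10^0; factor is 10^6.
6.59 × 10^6 = 6590000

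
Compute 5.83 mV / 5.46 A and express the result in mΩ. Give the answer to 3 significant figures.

(5.83 × 10^-3) / (5.46) = 1.0678 × 10^-3 Ω

1.07 mΩ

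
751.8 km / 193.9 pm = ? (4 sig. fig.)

3877000000000000

(751.8e3) / (193.9e-12) = 3.8773e15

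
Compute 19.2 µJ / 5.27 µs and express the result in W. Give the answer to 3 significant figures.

(19.2 × 10^-6) / (5.27 × 10^-6) = 3.6433 W

3.64 W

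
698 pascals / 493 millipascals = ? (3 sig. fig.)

(698) / (493 × 10^-3) = 1.416 × 10^3

1420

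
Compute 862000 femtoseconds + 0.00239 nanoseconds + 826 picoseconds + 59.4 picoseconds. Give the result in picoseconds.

In picoseconds:
  862000 femtoseconds = 862000e-3 picoseconds = 862
  0.00239 nanoseconds = 0.00239e3 picoseconds = 2.39
  826 picoseconds → 826
  59.4 picoseconds → 59.4
Sum: 862 + 2.39 + 826 + 59.4 = 1749.79

1749.79 picoseconds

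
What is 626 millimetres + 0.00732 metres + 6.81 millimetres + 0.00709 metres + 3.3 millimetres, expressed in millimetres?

In millimetres:
  626 millimetres → 626
  0.00732 metres = 0.00732 × 10^3 millimetres = 7.32
  6.81 millimetres → 6.81
  0.00709 metres = 0.00709 × 10^3 millimetres = 7.09
  3.3 millimetres → 3.3
Sum: 626 + 7.32 + 6.81 + 7.09 + 3.3 = 650.52

650.52 millimetres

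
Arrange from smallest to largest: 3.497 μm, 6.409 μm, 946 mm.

3.497 μm = 0.000003497 m
6.409 μm = 0.000006409 m
946 mm = 0.946 m

3.497 μm < 6.409 μm < 946 mm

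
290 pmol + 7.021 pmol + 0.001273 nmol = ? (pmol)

298.294 pmol

In pmol:
  290 pmol → 290
  7.021 pmol → 7.021
  0.001273 nmol = 0.001273 × 10³ pmol = 1.273
Sum: 290 + 7.021 + 1.273 = 298.294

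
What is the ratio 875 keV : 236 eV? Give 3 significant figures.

(875 × 10³) / (236) = 3.708 × 10³

3710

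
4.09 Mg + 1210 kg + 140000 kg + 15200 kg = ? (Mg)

In Mg:
  4.09 Mg → 4.09
  1210 kg = 1210e-3 Mg = 1.21
  140000 kg = 140000e-3 Mg = 140
  15200 kg = 15200e-3 Mg = 15.2
Sum: 4.09 + 1.21 + 140 + 15.2 = 160.5

160.5 Mg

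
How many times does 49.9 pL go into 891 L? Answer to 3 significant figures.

17900000000000

(891) / (49.9e-12) = 17.86e12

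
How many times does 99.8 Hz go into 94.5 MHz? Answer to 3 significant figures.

947000

(94.5e6) / (99.8) = 0.9469e6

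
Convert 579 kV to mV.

kilo = 10^3, milli = 10^-3; factor is 10^6.
579 × 10^6 = 579000000

579000000 mV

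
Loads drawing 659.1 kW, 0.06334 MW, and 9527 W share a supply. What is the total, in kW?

731.967 kW

In kW:
  659.1 kW → 659.1
  0.06334 MW = 0.06334 × 10³ kW = 63.34
  9527 W = 9527 × 10⁻³ kW = 9.527
Sum: 659.1 + 63.34 + 9.527 = 731.967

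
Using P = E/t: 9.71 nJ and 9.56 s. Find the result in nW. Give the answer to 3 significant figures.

(9.71 × 10^-9) / (9.56) = 1.0157 × 10^-9 W

1.02 nW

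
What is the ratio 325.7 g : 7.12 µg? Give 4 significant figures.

(325.7) / (7.12 × 10^-6) = 45.744 × 10^6

45740000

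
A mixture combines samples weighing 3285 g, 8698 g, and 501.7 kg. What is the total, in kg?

513.683 kg

In kg:
  3285 g = 3285 × 10⁻³ kg = 3.285
  8698 g = 8698 × 10⁻³ kg = 8.698
  501.7 kg → 501.7
Sum: 3.285 + 8.698 + 501.7 = 513.683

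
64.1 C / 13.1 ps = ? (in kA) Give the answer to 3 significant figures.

(64.1) / (13.1 × 10^-12) = 4.8931 × 10^12 A

4890000000 kA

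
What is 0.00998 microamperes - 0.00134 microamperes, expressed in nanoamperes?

In nanoamperes:
  0.00998 microamperes = 0.00998 × 10³ nanoamperes = 9.98
  0.00134 microamperes = 0.00134 × 10³ nanoamperes = 1.34
Difference: 9.98 - 1.34 = 8.64

8.64 nanoamperes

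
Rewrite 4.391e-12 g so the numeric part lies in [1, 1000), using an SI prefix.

= 4.391e-12 g; 1e-12 is pico.

4.391 pg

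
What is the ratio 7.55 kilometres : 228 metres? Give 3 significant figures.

33.1

(7.55 × 10^3) / (228) = 0.03311 × 10^3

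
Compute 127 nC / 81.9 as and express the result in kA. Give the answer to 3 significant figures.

(127 × 10⁻⁹) / (81.9 × 10⁻¹⁸) = 1.5507 × 10⁹ A

1550000 kA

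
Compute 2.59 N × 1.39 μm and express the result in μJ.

3.6001 μJ

2.59 × 1.39e-6 = 3.6001e-6 J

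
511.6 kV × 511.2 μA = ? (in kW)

511.6 × 10³ × 511.2 × 10⁻⁶ = 261529.92 × 10⁻³ W

0.26152992 kW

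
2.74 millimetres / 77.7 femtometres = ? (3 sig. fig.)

35300000000

(2.74 × 10^-3) / (77.7 × 10^-15) = 0.03526 × 10^12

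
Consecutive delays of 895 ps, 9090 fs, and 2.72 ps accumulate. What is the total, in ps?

In ps:
  895 ps → 895
  9090 fs = 9090 × 10⁻³ ps = 9.09
  2.72 ps → 2.72
Sum: 895 + 9.09 + 2.72 = 906.81

906.81 ps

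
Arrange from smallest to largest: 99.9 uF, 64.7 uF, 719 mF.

64.7 uF < 99.9 uF < 719 mF

99.9 uF = 0.0000999 F
64.7 uF = 0.0000647 F
719 mF = 0.719 F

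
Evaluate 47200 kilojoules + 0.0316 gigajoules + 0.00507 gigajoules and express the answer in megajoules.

83.87 megajoules

In megajoules:
  47200 kilojoules = 47200e-3 megajoules = 47.2
  0.0316 gigajoules = 0.0316e3 megajoules = 31.6
  0.00507 gigajoules = 0.00507e3 megajoules = 5.07
Sum: 47.2 + 31.6 + 5.07 = 83.87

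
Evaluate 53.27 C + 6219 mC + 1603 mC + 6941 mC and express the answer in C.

In C:
  53.27 C → 53.27
  6219 mC = 6219e-3 C = 6.219
  1603 mC = 1603e-3 C = 1.603
  6941 mC = 6941e-3 C = 6.941
Sum: 53.27 + 6.219 + 1.603 + 6.941 = 68.033

68.033 C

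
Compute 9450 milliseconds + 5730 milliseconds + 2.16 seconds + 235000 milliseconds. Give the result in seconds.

In seconds:
  9450 milliseconds = 9450 × 10^-3 seconds = 9.45
  5730 milliseconds = 5730 × 10^-3 seconds = 5.73
  2.16 seconds → 2.16
  235000 milliseconds = 235000 × 10^-3 seconds = 235
Sum: 9.45 + 5.73 + 2.16 + 235 = 252.34

252.34 seconds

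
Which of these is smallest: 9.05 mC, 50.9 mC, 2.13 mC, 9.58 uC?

9.58 uC

9.05 mC = 0.00905 C
50.9 mC = 0.0509 C
2.13 mC = 0.00213 C
9.58 uC = 0.00000958 C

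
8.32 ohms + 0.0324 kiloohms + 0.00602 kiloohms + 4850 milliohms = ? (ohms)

In ohms:
  8.32 ohms → 8.32
  0.0324 kiloohms = 0.0324 × 10³ ohms = 32.4
  0.00602 kiloohms = 0.00602 × 10³ ohms = 6.02
  4850 milliohms = 4850 × 10⁻³ ohms = 4.85
Sum: 8.32 + 32.4 + 6.02 + 4.85 = 51.59

51.59 ohms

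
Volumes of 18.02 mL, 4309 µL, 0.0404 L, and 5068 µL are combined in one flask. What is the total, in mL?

67.797 mL

In mL:
  18.02 mL → 18.02
  4309 µL = 4309 × 10⁻³ mL = 4.309
  0.0404 L = 0.0404 × 10³ mL = 40.4
  5068 µL = 5068 × 10⁻³ mL = 5.068
Sum: 18.02 + 4.309 + 40.4 + 5.068 = 67.797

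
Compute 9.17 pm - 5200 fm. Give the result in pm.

3.97 pm

In pm:
  9.17 pm → 9.17
  5200 fm = 5200e-3 pm = 5.2
Difference: 9.17 - 5.2 = 3.97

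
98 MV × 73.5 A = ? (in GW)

7.203 GW

98 × 10^6 × 73.5 = 7203 × 10^6 W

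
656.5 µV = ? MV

micro = 1e-6, mega = 1e6; factor is 1e-12.
656.5 × 1e-12 = 0.0000000006565

0.0000000006565 MV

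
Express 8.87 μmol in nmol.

8870 nmol

micro = 10⁻⁶, nano = 10⁻⁹; factor is 10³.
8.87 × 10³ = 8870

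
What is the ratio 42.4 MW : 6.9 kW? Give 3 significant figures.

(42.4 × 10⁶) / (6.9 × 10³) = 6.145 × 10³

6140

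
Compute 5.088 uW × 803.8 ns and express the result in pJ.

5.088 × 10⁻⁶ × 803.8 × 10⁻⁹ = 4089.7344 × 10⁻¹⁵ J

4.0897344 pJ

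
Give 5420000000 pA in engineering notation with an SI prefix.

= 5.42 × 10^-3 A; 10^-3 is milli.

5.42 mA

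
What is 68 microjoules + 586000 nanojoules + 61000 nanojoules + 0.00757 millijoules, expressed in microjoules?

In microjoules:
  68 microjoules → 68
  586000 nanojoules = 586000 × 10^-3 microjoules = 586
  61000 nanojoules = 61000 × 10^-3 microjoules = 61
  0.00757 millijoules = 0.00757 × 10^3 microjoules = 7.57
Sum: 68 + 586 + 61 + 7.57 = 722.57

722.57 microjoules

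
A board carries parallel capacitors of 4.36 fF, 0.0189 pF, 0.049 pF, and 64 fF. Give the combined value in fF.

In fF:
  4.36 fF → 4.36
  0.0189 pF = 0.0189 × 10^3 fF = 18.9
  0.049 pF = 0.049 × 10^3 fF = 49
  64 fF → 64
Sum: 4.36 + 18.9 + 49 + 64 = 136.26

136.26 fF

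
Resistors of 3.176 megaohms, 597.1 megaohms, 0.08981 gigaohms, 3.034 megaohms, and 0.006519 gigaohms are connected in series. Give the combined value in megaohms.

699.639 megaohms

In megaohms:
  3.176 megaohms → 3.176
  597.1 megaohms → 597.1
  0.08981 gigaohms = 0.08981 × 10³ megaohms = 89.81
  3.034 megaohms → 3.034
  0.006519 gigaohms = 0.006519 × 10³ megaohms = 6.519
Sum: 3.176 + 597.1 + 89.81 + 3.034 + 6.519 = 699.639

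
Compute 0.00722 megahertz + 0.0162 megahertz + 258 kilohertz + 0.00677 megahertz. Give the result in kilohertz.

288.19 kilohertz

In kilohertz:
  0.00722 megahertz = 0.00722 × 10^3 kilohertz = 7.22
  0.0162 megahertz = 0.0162 × 10^3 kilohertz = 16.2
  258 kilohertz → 258
  0.00677 megahertz = 0.00677 × 10^3 kilohertz = 6.77
Sum: 7.22 + 16.2 + 258 + 6.77 = 288.19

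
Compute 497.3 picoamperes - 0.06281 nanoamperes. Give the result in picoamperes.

In picoamperes:
  497.3 picoamperes → 497.3
  0.06281 nanoamperes = 0.06281e3 picoamperes = 62.81
Difference: 497.3 - 62.81 = 434.49

434.49 picoamperes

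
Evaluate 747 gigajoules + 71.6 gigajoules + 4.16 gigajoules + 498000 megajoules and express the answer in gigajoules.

In gigajoules:
  747 gigajoules → 747
  71.6 gigajoules → 71.6
  4.16 gigajoules → 4.16
  498000 megajoules = 498000 × 10⁻³ gigajoules = 498
Sum: 747 + 71.6 + 4.16 + 498 = 1320.76

1320.76 gigajoules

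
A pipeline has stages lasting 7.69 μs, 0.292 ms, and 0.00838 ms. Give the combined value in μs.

308.07 μs

In μs:
  7.69 μs → 7.69
  0.292 ms = 0.292e3 μs = 292
  0.00838 ms = 0.00838e3 μs = 8.38
Sum: 7.69 + 292 + 8.38 = 308.07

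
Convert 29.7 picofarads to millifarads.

0.0000000297 millifarads

pico = 10^-12, milli = 10^-3; factor is 10^-9.
29.7 × 10^-9 = 0.0000000297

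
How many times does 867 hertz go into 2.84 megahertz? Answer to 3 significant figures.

3280

(2.84 × 10⁶) / (867) = 0.003276 × 10⁶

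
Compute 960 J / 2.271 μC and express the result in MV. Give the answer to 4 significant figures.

(960) / (2.271 × 10^-6) = 422.721 × 10^6 V

422.7 MV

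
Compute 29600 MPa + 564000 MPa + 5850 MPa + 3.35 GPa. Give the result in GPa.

602.8 GPa

In GPa:
  29600 MPa = 29600 × 10^-3 GPa = 29.6
  564000 MPa = 564000 × 10^-3 GPa = 564
  5850 MPa = 5850 × 10^-3 GPa = 5.85
  3.35 GPa → 3.35
Sum: 29.6 + 564 + 5.85 + 3.35 = 602.8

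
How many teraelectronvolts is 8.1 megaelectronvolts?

0.0000081 teraelectronvolts

mega = 1e6, tera = 1e12; factor is 1e-6.
8.1 × 1e-6 = 0.0000081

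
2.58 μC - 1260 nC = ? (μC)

In μC:
  2.58 μC → 2.58
  1260 nC = 1260 × 10^-3 μC = 1.26
Difference: 2.58 - 1.26 = 1.32

1.32 μC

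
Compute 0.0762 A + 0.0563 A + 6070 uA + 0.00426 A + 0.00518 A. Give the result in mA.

148.01 mA

In mA:
  0.0762 A = 0.0762e3 mA = 76.2
  0.0563 A = 0.0563e3 mA = 56.3
  6070 uA = 6070e-3 mA = 6.07
  0.00426 A = 0.00426e3 mA = 4.26
  0.00518 A = 0.00518e3 mA = 5.18
Sum: 76.2 + 56.3 + 6.07 + 4.26 + 5.18 = 148.01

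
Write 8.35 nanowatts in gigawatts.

0.00000000000000000835 gigawatts

nano = 10^-9, giga = 10^9; factor is 10^-18.
8.35 × 10^-18 = 0.00000000000000000835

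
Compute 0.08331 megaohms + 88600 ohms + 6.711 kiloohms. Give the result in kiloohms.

In kiloohms:
  0.08331 megaohms = 0.08331 × 10³ kiloohms = 83.31
  88600 ohms = 88600 × 10⁻³ kiloohms = 88.6
  6.711 kiloohms → 6.711
Sum: 83.31 + 88.6 + 6.711 = 178.621

178.621 kiloohms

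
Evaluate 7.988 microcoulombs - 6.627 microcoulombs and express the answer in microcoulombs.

1.361 microcoulombs

In microcoulombs:
  7.988 microcoulombs → 7.988
  6.627 microcoulombs → 6.627
Difference: 7.988 - 6.627 = 1.361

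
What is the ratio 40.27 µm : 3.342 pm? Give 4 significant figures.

(40.27 × 10⁻⁶) / (3.342 × 10⁻¹²) = 12.05 × 10⁶

12050000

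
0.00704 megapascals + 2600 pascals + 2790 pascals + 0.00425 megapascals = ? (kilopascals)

In kilopascals:
  0.00704 megapascals = 0.00704 × 10^3 kilopascals = 7.04
  2600 pascals = 2600 × 10^-3 kilopascals = 2.6
  2790 pascals = 2790 × 10^-3 kilopascals = 2.79
  0.00425 megapascals = 0.00425 × 10^3 kilopascals = 4.25
Sum: 7.04 + 2.6 + 2.79 + 4.25 = 16.68

16.68 kilopascals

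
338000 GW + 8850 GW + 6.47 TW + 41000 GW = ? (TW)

394.32 TW

In TW:
  338000 GW = 338000e-3 TW = 338
  8850 GW = 8850e-3 TW = 8.85
  6.47 TW → 6.47
  41000 GW = 41000e-3 TW = 41
Sum: 338 + 8.85 + 6.47 + 41 = 394.32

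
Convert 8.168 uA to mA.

0.008168 mA

micro = 10⁻⁶, milli = 10⁻³; factor is 10⁻³.
8.168 × 10⁻³ = 0.008168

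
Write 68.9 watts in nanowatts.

68900000000 nanowatts

(no prefix) = 10^0, nano = 10^-9; factor is 10^9.
68.9 × 10^9 = 68900000000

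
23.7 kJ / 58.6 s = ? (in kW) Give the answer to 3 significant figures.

(23.7 × 10^3) / (58.6) = 0.40444 × 10^3 W

0.404 kW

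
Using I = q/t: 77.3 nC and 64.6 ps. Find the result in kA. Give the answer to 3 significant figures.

1.20 kA

(77.3 × 10^-9) / (64.6 × 10^-12) = 1.1966 × 10^3 A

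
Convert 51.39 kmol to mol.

kilo = 10^3, (no prefix) = 10^0; factor is 10^3.
51.39 × 10^3 = 51390

51390 mol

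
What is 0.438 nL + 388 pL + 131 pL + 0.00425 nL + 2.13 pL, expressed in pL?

963.38 pL

In pL:
  0.438 nL = 0.438 × 10³ pL = 438
  388 pL → 388
  131 pL → 131
  0.00425 nL = 0.00425 × 10³ pL = 4.25
  2.13 pL → 2.13
Sum: 438 + 388 + 131 + 4.25 + 2.13 = 963.38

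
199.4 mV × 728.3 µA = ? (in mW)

0.14522302 mW

199.4e-3 × 728.3e-6 = 145223.02e-9 W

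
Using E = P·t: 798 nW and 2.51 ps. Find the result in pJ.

798e-9 × 2.51e-12 = 2002.98e-21 J

0.00000200298 pJ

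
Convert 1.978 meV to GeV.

0.000000000001978 GeV

milli = 10^-3, giga = 10^9; factor is 10^-12.
1.978 × 10^-12 = 0.000000000001978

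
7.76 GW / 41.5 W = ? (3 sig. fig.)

(7.76e9) / (41.5) = 0.187e9

187000000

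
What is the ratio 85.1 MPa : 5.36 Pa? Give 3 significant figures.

(85.1e6) / (5.36) = 15.88e6

15900000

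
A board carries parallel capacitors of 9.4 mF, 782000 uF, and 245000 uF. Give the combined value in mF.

In mF:
  9.4 mF → 9.4
  782000 uF = 782000e-3 mF = 782
  245000 uF = 245000e-3 mF = 245
Sum: 9.4 + 782 + 245 = 1036.4

1036.4 mF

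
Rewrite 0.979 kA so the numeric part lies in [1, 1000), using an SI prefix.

979 A

= 979 A; mantissa already in [1, 1000).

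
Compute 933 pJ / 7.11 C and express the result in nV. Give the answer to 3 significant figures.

(933e-12) / (7.11) = 131.22e-12 V

0.131 nV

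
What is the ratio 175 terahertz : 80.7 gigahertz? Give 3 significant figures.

2170

(175e12) / (80.7e9) = 2.169e3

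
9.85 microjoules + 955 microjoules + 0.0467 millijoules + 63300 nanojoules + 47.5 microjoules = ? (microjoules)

1122.35 microjoules

In microjoules:
  9.85 microjoules → 9.85
  955 microjoules → 955
  0.0467 millijoules = 0.0467e3 microjoules = 46.7
  63300 nanojoules = 63300e-3 microjoules = 63.3
  47.5 microjoules → 47.5
Sum: 9.85 + 955 + 46.7 + 63.3 + 47.5 = 1122.35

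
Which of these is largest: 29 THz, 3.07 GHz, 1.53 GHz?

29 THz = 29000000000000 Hz
3.07 GHz = 3070000000 Hz
1.53 GHz = 1530000000 Hz

29 THz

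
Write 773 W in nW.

773000000000 nW

(no prefix) = 10^0, nano = 10^-9; factor is 10^9.
773 × 10^9 = 773000000000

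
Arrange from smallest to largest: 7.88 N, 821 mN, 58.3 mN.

7.88 N = 7.88 N
821 mN = 0.821 N
58.3 mN = 0.0583 N

58.3 mN < 821 mN < 7.88 N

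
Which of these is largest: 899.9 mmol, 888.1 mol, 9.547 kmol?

9.547 kmol

899.9 mmol = 0.8999 mol
888.1 mol = 888.1 mol
9.547 kmol = 9547 mol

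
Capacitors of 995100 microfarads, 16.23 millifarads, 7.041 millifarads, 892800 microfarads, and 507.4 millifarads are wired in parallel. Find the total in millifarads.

2418.571 millifarads

In millifarads:
  995100 microfarads = 995100 × 10⁻³ millifarads = 995.1
  16.23 millifarads → 16.23
  7.041 millifarads → 7.041
  892800 microfarads = 892800 × 10⁻³ millifarads = 892.8
  507.4 millifarads → 507.4
Sum: 995.1 + 16.23 + 7.041 + 892.8 + 507.4 = 2418.571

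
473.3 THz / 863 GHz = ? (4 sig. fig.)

(473.3e12) / (863e9) = 0.54844e3

548.4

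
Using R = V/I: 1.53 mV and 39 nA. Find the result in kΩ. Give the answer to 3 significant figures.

(1.53 × 10^-3) / (39 × 10^-9) = 0.039231 × 10^6 Ω

39.2 kΩ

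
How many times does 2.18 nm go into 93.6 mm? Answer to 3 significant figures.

(93.6 × 10⁻³) / (2.18 × 10⁻⁹) = 42.94 × 10⁶

42900000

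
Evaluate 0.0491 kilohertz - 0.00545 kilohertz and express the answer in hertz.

43.65 hertz

In hertz:
  0.0491 kilohertz = 0.0491 × 10^3 hertz = 49.1
  0.00545 kilohertz = 0.00545 × 10^3 hertz = 5.45
Difference: 49.1 - 5.45 = 43.65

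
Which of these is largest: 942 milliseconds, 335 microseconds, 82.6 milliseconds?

942 milliseconds

942 milliseconds = 0.942 seconds
335 microseconds = 0.000335 seconds
82.6 milliseconds = 0.0826 seconds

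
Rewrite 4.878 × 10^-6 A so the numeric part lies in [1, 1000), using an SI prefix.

4.878 μA

= 4.878 × 10^-6 A; 10^-6 is micro.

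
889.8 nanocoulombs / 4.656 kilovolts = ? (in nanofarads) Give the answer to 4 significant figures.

(889.8e-9) / (4.656e3) = 191.108e-12 F

0.1911 nanofarads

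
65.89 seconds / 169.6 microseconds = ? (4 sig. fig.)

(65.89) / (169.6e-6) = 0.3885e6

388500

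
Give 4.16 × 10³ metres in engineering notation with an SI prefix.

4.16 kilometres

= 4.16 × 10³ metres; 10³ is kilo.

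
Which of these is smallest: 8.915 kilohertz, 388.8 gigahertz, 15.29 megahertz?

8.915 kilohertz = 8915 hertz
388.8 gigahertz = 388800000000 hertz
15.29 megahertz = 15290000 hertz

8.915 kilohertz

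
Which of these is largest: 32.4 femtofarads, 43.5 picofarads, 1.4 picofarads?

32.4 femtofarads = 0.0000000000000324 farads
43.5 picofarads = 0.0000000000435 farads
1.4 picofarads = 0.0000000000014 farads

43.5 picofarads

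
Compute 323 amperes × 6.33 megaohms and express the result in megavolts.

2044.59 megavolts

323 × 6.33 × 10^6 = 2044.59 × 10^6 V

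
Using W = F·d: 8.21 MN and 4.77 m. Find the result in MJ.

39.1617 MJ

8.21 × 10⁶ × 4.77 = 39.1617 × 10⁶ J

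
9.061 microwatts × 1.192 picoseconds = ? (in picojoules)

0.000010800712 picojoules

9.061 × 10⁻⁶ × 1.192 × 10⁻¹² = 10.800712 × 10⁻¹⁸ J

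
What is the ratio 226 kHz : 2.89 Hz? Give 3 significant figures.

78200

(226e3) / (2.89) = 78.2e3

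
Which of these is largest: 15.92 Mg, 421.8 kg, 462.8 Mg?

15.92 Mg = 15920000 g
421.8 kg = 421800 g
462.8 Mg = 462800000 g

462.8 Mg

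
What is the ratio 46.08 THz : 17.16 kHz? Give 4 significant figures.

2685000000

(46.08 × 10^12) / (17.16 × 10^3) = 2.6853 × 10^9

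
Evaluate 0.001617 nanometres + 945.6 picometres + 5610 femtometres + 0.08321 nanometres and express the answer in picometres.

In picometres:
  0.001617 nanometres = 0.001617 × 10^3 picometres = 1.617
  945.6 picometres → 945.6
  5610 femtometres = 5610 × 10^-3 picometres = 5.61
  0.08321 nanometres = 0.08321 × 10^3 picometres = 83.21
Sum: 1.617 + 945.6 + 5.61 + 83.21 = 1036.037

1036.037 picometres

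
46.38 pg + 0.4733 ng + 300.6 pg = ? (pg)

In pg:
  46.38 pg → 46.38
  0.4733 ng = 0.4733 × 10³ pg = 473.3
  300.6 pg → 300.6
Sum: 46.38 + 473.3 + 300.6 = 820.28

820.28 pg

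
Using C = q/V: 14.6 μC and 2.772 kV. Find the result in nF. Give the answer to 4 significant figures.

(14.6 × 10^-6) / (2.772 × 10^3) = 5.26696 × 10^-9 F

5.267 nF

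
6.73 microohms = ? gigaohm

0.00000000000000673 gigaohms

micro = 1e-6, giga = 1e9; factor is 1e-15.
6.73 × 1e-15 = 0.00000000000000673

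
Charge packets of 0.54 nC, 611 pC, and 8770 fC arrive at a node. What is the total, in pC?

1159.77 pC

In pC:
  0.54 nC = 0.54 × 10^3 pC = 540
  611 pC → 611
  8770 fC = 8770 × 10^-3 pC = 8.77
Sum: 540 + 611 + 8.77 = 1159.77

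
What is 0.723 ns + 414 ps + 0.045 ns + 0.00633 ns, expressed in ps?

In ps:
  0.723 ns = 0.723 × 10³ ps = 723
  414 ps → 414
  0.045 ns = 0.045 × 10³ ps = 45
  0.00633 ns = 0.00633 × 10³ ps = 6.33
Sum: 723 + 414 + 45 + 6.33 = 1188.33

1188.33 ps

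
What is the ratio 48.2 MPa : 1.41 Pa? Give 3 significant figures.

34200000

(48.2 × 10^6) / (1.41) = 34.18 × 10^6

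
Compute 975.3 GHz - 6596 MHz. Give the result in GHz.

In GHz:
  975.3 GHz → 975.3
  6596 MHz = 6596e-3 GHz = 6.596
Difference: 975.3 - 6.596 = 968.704

968.704 GHz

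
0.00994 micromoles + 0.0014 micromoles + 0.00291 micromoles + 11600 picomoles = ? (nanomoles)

25.85 nanomoles

In nanomoles:
  0.00994 micromoles = 0.00994e3 nanomoles = 9.94
  0.0014 micromoles = 0.0014e3 nanomoles = 1.4
  0.00291 micromoles = 0.00291e3 nanomoles = 2.91
  11600 picomoles = 11600e-3 nanomoles = 11.6
Sum: 9.94 + 1.4 + 2.91 + 11.6 = 25.85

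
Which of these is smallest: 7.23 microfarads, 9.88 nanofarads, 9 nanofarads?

9 nanofarads

7.23 microfarads = 0.00000723 farads
9.88 nanofarads = 0.00000000988 farads
9 nanofarads = 0.000000009 farads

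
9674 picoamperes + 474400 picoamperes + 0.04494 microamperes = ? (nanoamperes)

529.014 nanoamperes

In nanoamperes:
  9674 picoamperes = 9674 × 10⁻³ nanoamperes = 9.674
  474400 picoamperes = 474400 × 10⁻³ nanoamperes = 474.4
  0.04494 microamperes = 0.04494 × 10³ nanoamperes = 44.94
Sum: 9.674 + 474.4 + 44.94 = 529.014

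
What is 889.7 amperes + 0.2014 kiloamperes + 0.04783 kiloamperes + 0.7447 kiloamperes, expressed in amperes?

1883.63 amperes

In amperes:
  889.7 amperes → 889.7
  0.2014 kiloamperes = 0.2014 × 10³ amperes = 201.4
  0.04783 kiloamperes = 0.04783 × 10³ amperes = 47.83
  0.7447 kiloamperes = 0.7447 × 10³ amperes = 744.7
Sum: 889.7 + 201.4 + 47.83 + 744.7 = 1883.63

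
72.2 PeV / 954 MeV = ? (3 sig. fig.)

75700000

(72.2e15) / (954e6) = 0.07568e9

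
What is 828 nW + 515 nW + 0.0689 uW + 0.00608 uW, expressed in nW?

In nW:
  828 nW → 828
  515 nW → 515
  0.0689 uW = 0.0689 × 10³ nW = 68.9
  0.00608 uW = 0.00608 × 10³ nW = 6.08
Sum: 828 + 515 + 68.9 + 6.08 = 1417.98

1417.98 nW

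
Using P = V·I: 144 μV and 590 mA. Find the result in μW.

144 × 10⁻⁶ × 590 × 10⁻³ = 84960 × 10⁻⁹ W

84.96 μW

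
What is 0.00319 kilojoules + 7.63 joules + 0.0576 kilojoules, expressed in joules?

68.42 joules

In joules:
  0.00319 kilojoules = 0.00319 × 10^3 joules = 3.19
  7.63 joules → 7.63
  0.0576 kilojoules = 0.0576 × 10^3 joules = 57.6
Sum: 3.19 + 7.63 + 57.6 = 68.42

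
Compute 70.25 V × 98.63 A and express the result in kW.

6.9287575 kW

70.25 × 98.63 = 6928.7575 W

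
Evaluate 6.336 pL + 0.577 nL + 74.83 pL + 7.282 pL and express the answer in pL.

665.448 pL

In pL:
  6.336 pL → 6.336
  0.577 nL = 0.577 × 10^3 pL = 577
  74.83 pL → 74.83
  7.282 pL → 7.282
Sum: 6.336 + 577 + 74.83 + 7.282 = 665.448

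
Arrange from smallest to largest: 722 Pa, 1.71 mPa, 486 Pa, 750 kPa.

1.71 mPa < 486 Pa < 722 Pa < 750 kPa

722 Pa = 722 Pa
1.71 mPa = 0.00171 Pa
486 Pa = 486 Pa
750 kPa = 750000 Pa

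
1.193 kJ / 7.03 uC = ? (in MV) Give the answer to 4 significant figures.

(1.193 × 10^3) / (7.03 × 10^-6) = 0.169701 × 10^9 V

169.7 MV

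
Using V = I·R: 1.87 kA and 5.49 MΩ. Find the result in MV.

10266.3 MV

1.87e3 × 5.49e6 = 10.2663e9 V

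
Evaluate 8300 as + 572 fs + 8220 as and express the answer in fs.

588.52 fs

In fs:
  8300 as = 8300e-3 fs = 8.3
  572 fs → 572
  8220 as = 8220e-3 fs = 8.22
Sum: 8.3 + 572 + 8.22 = 588.52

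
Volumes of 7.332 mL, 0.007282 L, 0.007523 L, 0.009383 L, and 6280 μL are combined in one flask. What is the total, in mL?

In mL:
  7.332 mL → 7.332
  0.007282 L = 0.007282e3 mL = 7.282
  0.007523 L = 0.007523e3 mL = 7.523
  0.009383 L = 0.009383e3 mL = 9.383
  6280 μL = 6280e-3 mL = 6.28
Sum: 7.332 + 7.282 + 7.523 + 9.383 + 6.28 = 37.8

37.8 mL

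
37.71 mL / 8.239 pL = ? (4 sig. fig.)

(37.71e-3) / (8.239e-12) = 4.577e9

4577000000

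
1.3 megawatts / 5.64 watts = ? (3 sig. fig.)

(1.3 × 10^6) / (5.64) = 0.2305 × 10^6

230000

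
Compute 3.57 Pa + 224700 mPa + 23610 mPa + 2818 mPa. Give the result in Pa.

254.698 Pa

In Pa:
  3.57 Pa → 3.57
  224700 mPa = 224700e-3 Pa = 224.7
  23610 mPa = 23610e-3 Pa = 23.61
  2818 mPa = 2818e-3 Pa = 2.818
Sum: 3.57 + 224.7 + 23.61 + 2.818 = 254.698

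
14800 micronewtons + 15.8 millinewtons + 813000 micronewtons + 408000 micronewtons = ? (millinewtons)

In millinewtons:
  14800 micronewtons = 14800e-3 millinewtons = 14.8
  15.8 millinewtons → 15.8
  813000 micronewtons = 813000e-3 millinewtons = 813
  408000 micronewtons = 408000e-3 millinewtons = 408
Sum: 14.8 + 15.8 + 813 + 408 = 1251.6

1251.6 millinewtons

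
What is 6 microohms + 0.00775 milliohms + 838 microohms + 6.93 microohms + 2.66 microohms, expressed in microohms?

In microohms:
  6 microohms → 6
  0.00775 milliohms = 0.00775 × 10³ microohms = 7.75
  838 microohms → 838
  6.93 microohms → 6.93
  2.66 microohms → 2.66
Sum: 6 + 7.75 + 838 + 6.93 + 2.66 = 861.34

861.34 microohms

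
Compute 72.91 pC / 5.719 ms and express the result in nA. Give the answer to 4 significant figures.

12.75 nA

(72.91 × 10^-12) / (5.719 × 10^-3) = 12.7487 × 10^-9 A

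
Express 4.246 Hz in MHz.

0.000004246 MHz

(no prefix) = 1e0, mega = 1e6; factor is 1e-6.
4.246 × 1e-6 = 0.000004246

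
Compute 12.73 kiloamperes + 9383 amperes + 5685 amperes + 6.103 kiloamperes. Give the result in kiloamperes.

33.901 kiloamperes

In kiloamperes:
  12.73 kiloamperes → 12.73
  9383 amperes = 9383 × 10^-3 kiloamperes = 9.383
  5685 amperes = 5685 × 10^-3 kiloamperes = 5.685
  6.103 kiloamperes → 6.103
Sum: 12.73 + 9.383 + 5.685 + 6.103 = 33.901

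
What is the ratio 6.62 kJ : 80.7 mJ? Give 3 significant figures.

(6.62 × 10^3) / (80.7 × 10^-3) = 0.08203 × 10^6

82000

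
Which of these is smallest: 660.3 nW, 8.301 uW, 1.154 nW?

660.3 nW = 0.0000006603 W
8.301 uW = 0.000008301 W
1.154 nW = 0.000000001154 W

1.154 nW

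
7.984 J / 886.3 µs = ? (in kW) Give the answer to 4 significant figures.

(7.984) / (886.3e-6) = 0.00900824e6 W

9.008 kW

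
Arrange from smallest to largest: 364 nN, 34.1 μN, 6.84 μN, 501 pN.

501 pN < 364 nN < 6.84 μN < 34.1 μN

364 nN = 0.000000364 N
34.1 μN = 0.0000341 N
6.84 μN = 0.00000684 N
501 pN = 0.000000000501 N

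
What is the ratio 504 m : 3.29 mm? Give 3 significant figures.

(504) / (3.29 × 10⁻³) = 153.2 × 10³

153000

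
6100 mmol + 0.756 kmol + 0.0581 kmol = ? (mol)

820.2 mol

In mol:
  6100 mmol = 6100 × 10^-3 mol = 6.1
  0.756 kmol = 0.756 × 10^3 mol = 756
  0.0581 kmol = 0.0581 × 10^3 mol = 58.1
Sum: 6.1 + 756 + 58.1 = 820.2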